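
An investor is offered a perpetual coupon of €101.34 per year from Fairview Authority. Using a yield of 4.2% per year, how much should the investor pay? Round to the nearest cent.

Level perpetuity: PV = C / r = €101.34 / 0.042 = €2,412.86

€2412.86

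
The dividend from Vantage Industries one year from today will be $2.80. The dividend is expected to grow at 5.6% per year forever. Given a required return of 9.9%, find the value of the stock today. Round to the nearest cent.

Growing perpetuity: P = D₁ / (r − g) = $2.8000 / (0.099 − 0.056) = $65.12

$65.12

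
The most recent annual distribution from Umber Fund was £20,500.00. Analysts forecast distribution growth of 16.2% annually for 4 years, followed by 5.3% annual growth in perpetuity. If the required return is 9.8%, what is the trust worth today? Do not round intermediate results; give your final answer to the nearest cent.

D_1 = 23821.00000
D_2 = 27680.00200
D_3 = 32164.16232
D_4 = 37374.75662
Terminal value at year 4: TV = D_4×(1+g_2)/(r−g_2) = 39355.61872/0.045 = 874569.30492
P_0 = D_1/(1+r)^1 + D_2/(1+r)^2 + D_3/(1+r)^3 + D_4/(1+r)^4 + TV/(1+r)^4
    = 21694.89982 + 22959.44771 + 24297.70332 + 25713.96289 + 601706.73165 = 696372.74539

£696372.75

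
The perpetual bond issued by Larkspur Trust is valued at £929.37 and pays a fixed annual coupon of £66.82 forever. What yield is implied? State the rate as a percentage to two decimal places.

7.19%

P = C/r ⇒ r = C/P = £66.82/£929.37 = 0.071898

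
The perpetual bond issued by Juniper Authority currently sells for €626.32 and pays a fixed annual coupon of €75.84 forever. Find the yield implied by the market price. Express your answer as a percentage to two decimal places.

P = C/r ⇒ r = C/P = €75.84/€626.32 = 0.121088

12.11%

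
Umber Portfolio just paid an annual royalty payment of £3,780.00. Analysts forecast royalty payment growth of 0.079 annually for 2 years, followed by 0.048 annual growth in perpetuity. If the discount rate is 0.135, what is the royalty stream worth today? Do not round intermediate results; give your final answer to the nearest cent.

£48161.13

D_1 = 4078.62000
D_2 = 4400.83098
Terminal value at year 2: TV = D_2×(1+g_2)/(r−g_2) = 4612.07087/0.087 = 53012.30882
P_0 = D_1/(1+r)^1 + D_2/(1+r)^2 + TV/(1+r)^2
    = 3593.49780 + 3416.19747 + 41151.43614 = 48161.13140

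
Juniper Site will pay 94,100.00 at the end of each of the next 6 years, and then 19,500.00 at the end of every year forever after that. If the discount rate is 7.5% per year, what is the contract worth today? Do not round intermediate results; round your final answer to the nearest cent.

610160.94

PV of 6-year annuity: 94,100.00 × [1 − (1+0.075)^−6] / 0.075 = 441690.94817
Perpetuity value at year 6: 19,500.00 / 0.075 = 260000.00000
PV of perpetuity: 260000.00000 / (1+0.075)^6 = 168469.99480
Total PV = 441690.94817 + 168469.99480 = 610160.94297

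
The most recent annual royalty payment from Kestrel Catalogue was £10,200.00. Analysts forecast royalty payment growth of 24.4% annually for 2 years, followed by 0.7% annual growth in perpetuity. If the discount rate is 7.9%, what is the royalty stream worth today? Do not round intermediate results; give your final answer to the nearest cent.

D_1 = 12688.80000
D_2 = 15784.86720
Terminal value at year 2: TV = D_2×(1+g_2)/(r−g_2) = 15895.36127/0.072 = 220768.90653
P_0 = D_1/(1+r)^1 + D_2/(1+r)^2 + TV/(1+r)^2
    = 11759.77757 + 13558.07535 + 189624.74826 = 214942.60117

£214942.60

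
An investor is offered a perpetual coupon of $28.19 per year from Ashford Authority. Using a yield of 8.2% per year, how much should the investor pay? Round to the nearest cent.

Level perpetuity: PV = C / r = $28.19 / 0.082 = $343.78

$343.78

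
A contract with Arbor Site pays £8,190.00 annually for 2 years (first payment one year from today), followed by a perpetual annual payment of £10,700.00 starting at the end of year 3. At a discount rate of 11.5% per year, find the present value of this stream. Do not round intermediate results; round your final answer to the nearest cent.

£88773.41

PV of 2-year annuity: £8,190.00 × [1 − (1+0.115)^−2] / 0.115 = 13932.99684
Perpetuity value at year 2: £10,700.00 / 0.115 = 93043.47826
PV of perpetuity: 93043.47826 / (1+0.115)^2 = 74840.41767
Total PV = 13932.99684 + 74840.41767 = 88773.41452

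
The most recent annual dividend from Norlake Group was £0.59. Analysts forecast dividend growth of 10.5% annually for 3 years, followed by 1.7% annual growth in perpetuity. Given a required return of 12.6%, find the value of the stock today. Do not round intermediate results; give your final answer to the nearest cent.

£6.91

D_1 = 0.65195
D_2 = 0.72040
D_3 = 0.79605
Terminal value at year 3: TV = D_3×(1+g_2)/(r−g_2) = 0.80958/0.109 = 7.42734
P_0 = D_1/(1+r)^1 + D_2/(1+r)^2 + D_3/(1+r)^3 + TV/(1+r)^3
    = 0.57900 + 0.56820 + 0.55760 + 5.20257 = 6.90737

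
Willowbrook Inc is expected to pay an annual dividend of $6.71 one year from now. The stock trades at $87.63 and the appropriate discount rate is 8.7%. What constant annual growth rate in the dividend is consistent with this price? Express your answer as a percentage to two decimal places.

1.04%

P = D₁/(r−g) ⇒ g = r − D₁/P = 0.087 − $6.71/$87.63 = 0.010428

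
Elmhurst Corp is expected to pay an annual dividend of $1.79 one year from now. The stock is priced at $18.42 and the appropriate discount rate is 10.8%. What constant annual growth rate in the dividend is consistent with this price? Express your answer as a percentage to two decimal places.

P = D₁/(r−g) ⇒ g = r − D₁/P = 0.108 − $1.79/$18.42 = 0.010823

1.08%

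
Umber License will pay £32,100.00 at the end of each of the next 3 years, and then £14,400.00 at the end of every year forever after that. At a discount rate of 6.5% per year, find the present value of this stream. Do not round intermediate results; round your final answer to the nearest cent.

PV of 3-year annuity: £32,100.00 × [1 − (1+0.065)^−3] / 0.065 = 85016.06389
Perpetuity value at year 3: £14,400.00 / 0.065 = 221538.46154
PV of perpetuity: 221538.46154 / (1+0.065)^3 = 183400.41418
Total PV = 85016.06389 + 183400.41418 = 268416.47808

£268416.48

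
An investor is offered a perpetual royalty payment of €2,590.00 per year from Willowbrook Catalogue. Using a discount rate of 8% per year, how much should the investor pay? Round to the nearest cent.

€32375.00

Level perpetuity: PV = C / r = €2,590.00 / 0.08 = €32,375.00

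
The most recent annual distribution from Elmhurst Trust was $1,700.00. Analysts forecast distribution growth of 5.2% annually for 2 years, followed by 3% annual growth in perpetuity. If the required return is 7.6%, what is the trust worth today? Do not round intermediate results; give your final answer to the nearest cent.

$39673.17

D_1 = 1788.40000
D_2 = 1881.39680
Terminal value at year 2: TV = D_2×(1+g_2)/(r−g_2) = 1937.83870/0.046 = 42126.92835
P_0 = D_1/(1+r)^1 + D_2/(1+r)^2 + TV/(1+r)^2
    = 1662.08178 + 1625.00933 + 36386.07844 = 39673.16955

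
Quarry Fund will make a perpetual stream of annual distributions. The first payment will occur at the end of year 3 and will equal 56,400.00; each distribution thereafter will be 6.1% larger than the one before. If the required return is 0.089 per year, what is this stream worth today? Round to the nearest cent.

1698499.07

Value at end of year 2: C₁ / (r − g) = 56,400.00 / (0.089 − 0.061) = 2,014,285.7143
Discount to today: PV = 2,014,285.7143 / (1 + 0.089)^2 = 2,014,285.7143 / 1.185921 = 1,698,499.07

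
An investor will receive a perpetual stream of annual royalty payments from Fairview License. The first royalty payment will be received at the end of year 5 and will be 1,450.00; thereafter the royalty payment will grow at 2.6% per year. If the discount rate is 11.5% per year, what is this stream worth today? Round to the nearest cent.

Value at end of year 4: C₁ / (r − g) = 1,450.00 / (0.115 − 0.026) = 16,292.1348
Discount to today: PV = 16,292.1348 / (1 + 0.115)^4 = 16,292.1348 / 1.545608 = 10,540.92

10540.92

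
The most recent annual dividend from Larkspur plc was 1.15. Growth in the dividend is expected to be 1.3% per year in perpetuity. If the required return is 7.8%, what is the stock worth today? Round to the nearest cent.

D₁ = D₀ × (1 + g) = 1.15 × 1.013 = 1.1650
Growing perpetuity: P = D₁ / (r − g) = 1.1650 / (0.078 − 0.013) = 17.92

17.92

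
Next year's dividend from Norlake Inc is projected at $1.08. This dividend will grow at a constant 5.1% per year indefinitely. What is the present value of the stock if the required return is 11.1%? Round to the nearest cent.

Growing perpetuity: P = D₁ / (r − g) = $1.0800 / (0.111 − 0.051) = $18.00

$18.00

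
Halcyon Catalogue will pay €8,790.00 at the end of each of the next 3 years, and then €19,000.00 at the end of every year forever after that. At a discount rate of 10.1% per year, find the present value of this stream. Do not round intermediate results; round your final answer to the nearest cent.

PV of 3-year annuity: €8,790.00 × [1 − (1+0.101)^−3] / 0.101 = 21821.00264
Perpetuity value at year 3: €19,000.00 / 0.101 = 188118.81188
PV of perpetuity: 188118.81188 / (1+0.101)^3 = 140951.68444
Total PV = 21821.00264 + 140951.68444 = 162772.68708

€162772.69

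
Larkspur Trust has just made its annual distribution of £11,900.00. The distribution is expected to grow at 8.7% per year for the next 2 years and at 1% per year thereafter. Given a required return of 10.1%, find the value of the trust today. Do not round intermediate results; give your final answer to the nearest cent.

D_1 = 12935.30000
D_2 = 14060.67110
Terminal value at year 2: TV = D_2×(1+g_2)/(r−g_2) = 14201.27781/0.091 = 156057.99792
P_0 = D_1/(1+r)^1 + D_2/(1+r)^2 + TV/(1+r)^2
    = 11748.68302 + 11599.29013 + 128739.37402 = 152087.34717

£152087.35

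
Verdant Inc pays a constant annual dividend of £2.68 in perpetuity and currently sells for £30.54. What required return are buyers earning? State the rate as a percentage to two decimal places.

8.78%

P = C/r ⇒ r = C/P = £2.68/£30.54 = 0.087754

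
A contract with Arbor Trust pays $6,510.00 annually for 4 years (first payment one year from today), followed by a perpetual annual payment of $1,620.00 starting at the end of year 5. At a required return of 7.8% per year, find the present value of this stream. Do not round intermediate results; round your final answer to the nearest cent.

PV of 4-year annuity: $6,510.00 × [1 − (1+0.078)^−4] / 0.078 = 21658.28435
Perpetuity value at year 4: $1,620.00 / 0.078 = 20769.23077
PV of perpetuity: 20769.23077 / (1+0.078)^4 = 15379.61162
Total PV = 21658.28435 + 15379.61162 = 37037.89597

$37037.90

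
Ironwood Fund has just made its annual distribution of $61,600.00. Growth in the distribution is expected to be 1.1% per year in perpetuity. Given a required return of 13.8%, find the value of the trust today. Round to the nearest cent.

D₁ = D₀ × (1 + g) = $61,600.00 × 1.011 = $62,277.6000
Growing perpetuity: P = D₁ / (r − g) = $62,277.6000 / (0.138 − 0.011) = $490,374.80

$490374.80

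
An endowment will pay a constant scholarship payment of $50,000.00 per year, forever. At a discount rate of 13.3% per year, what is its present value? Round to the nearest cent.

Level perpetuity: PV = C / r = $50,000.00 / 0.133 = $375,939.85

$375939.85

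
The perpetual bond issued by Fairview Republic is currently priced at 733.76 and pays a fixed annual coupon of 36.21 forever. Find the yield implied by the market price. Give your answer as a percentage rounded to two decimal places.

P = C/r ⇒ r = C/P = 36.21/733.76 = 0.049349

4.93%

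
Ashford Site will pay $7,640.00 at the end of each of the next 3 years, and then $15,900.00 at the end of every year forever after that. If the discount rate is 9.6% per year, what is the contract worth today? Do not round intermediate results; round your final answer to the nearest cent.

PV of 3-year annuity: $7,640.00 × [1 − (1+0.096)^−3] / 0.096 = 19134.14650
Perpetuity value at year 3: $15,900.00 / 0.096 = 165625.00000
PV of perpetuity: 165625.00000 / (1+0.096)^3 = 125803.93595
Total PV = 19134.14650 + 125803.93595 = 144938.08245

$144938.08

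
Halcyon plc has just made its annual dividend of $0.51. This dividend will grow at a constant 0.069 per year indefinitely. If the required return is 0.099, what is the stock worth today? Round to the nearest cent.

$18.17

D₁ = D₀ × (1 + g) = $0.51 × 1.069 = $0.5452
Growing perpetuity: P = D₁ / (r − g) = $0.5452 / (0.099 − 0.069) = $18.17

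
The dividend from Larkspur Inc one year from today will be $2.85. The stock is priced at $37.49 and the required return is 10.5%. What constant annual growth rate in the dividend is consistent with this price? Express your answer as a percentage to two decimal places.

2.90%

P = D₁/(r−g) ⇒ g = r − D₁/P = 0.105 − $2.85/$37.49 = 0.028980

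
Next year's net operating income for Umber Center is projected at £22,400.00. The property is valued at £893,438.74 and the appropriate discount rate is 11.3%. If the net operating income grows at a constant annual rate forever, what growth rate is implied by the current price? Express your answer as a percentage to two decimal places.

8.79%

P = D₁/(r−g) ⇒ g = r − D₁/P = 0.113 − £22,400.00/£893,438.74 = 0.087928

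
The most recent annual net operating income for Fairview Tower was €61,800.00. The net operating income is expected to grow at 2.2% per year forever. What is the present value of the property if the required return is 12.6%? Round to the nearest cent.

D₁ = D₀ × (1 + g) = €61,800.00 × 1.022 = €63,159.6000
Growing perpetuity: P = D₁ / (r − g) = €63,159.6000 / (0.126 − 0.022) = €607,303.85

€607303.85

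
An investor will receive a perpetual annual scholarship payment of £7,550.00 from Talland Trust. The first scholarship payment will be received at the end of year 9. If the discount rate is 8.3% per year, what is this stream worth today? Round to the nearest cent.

£48066.36

Value at end of year 8: C / r = £7,550.00 / 0.083 = £90,963.8554
Discount to today: PV = £90,963.8554 / (1 + 0.083)^8 = £90,963.8554 / 1.892464 = £48,066.36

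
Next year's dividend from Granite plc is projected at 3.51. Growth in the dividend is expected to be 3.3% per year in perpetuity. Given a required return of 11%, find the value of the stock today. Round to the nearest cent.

45.58

Growing perpetuity: P = D₁ / (r − g) = 3.5100 / (0.11 − 0.033) = 45.58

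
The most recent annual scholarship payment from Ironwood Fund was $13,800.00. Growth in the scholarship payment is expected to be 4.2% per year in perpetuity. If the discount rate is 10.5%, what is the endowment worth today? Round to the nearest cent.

D₁ = D₀ × (1 + g) = $13,800.00 × 1.042 = $14,379.6000
Growing perpetuity: P = D₁ / (r − g) = $14,379.6000 / (0.105 − 0.042) = $228,247.62

$228247.62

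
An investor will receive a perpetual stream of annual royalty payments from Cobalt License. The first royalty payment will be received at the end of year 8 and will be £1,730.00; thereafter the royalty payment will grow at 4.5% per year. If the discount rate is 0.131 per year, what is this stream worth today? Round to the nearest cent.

Value at end of year 7: C₁ / (r − g) = £1,730.00 / (0.131 − 0.045) = £20,116.2791
Discount to today: PV = £20,116.2791 / (1 + 0.131)^7 = £20,116.2791 / 2.367218 = £8,497.86

£8497.86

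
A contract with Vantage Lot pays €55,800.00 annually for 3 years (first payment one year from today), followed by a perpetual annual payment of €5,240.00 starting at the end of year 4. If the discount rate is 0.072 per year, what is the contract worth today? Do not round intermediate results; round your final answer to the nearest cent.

€204979.84

PV of 3-year annuity: €55,800.00 × [1 − (1+0.072)^−3] / 0.072 = 145903.38780
Perpetuity value at year 3: €5,240.00 / 0.072 = 72777.77778
PV of perpetuity: 72777.77778 / (1+0.072)^3 = 59076.45606
Total PV = 145903.38780 + 59076.45606 = 204979.84386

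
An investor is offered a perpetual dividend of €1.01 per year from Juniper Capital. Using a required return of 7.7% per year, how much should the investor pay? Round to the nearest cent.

€13.12

Level perpetuity: PV = C / r = €1.01 / 0.077 = €13.12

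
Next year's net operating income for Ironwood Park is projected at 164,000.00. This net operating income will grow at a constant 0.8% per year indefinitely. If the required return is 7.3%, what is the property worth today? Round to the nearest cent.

2523076.92

Growing perpetuity: P = D₁ / (r − g) = 164,000.0000 / (0.073 − 0.008) = 2,523,076.92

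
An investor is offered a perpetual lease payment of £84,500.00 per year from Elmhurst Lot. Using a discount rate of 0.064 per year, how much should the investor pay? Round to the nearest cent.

£1320312.50

Level perpetuity: PV = C / r = £84,500.00 / 0.064 = £1,320,312.50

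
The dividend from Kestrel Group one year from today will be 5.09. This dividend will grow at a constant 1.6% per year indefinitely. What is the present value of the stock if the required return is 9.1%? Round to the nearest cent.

Growing perpetuity: P = D₁ / (r − g) = 5.0900 / (0.091 − 0.016) = 67.87

67.87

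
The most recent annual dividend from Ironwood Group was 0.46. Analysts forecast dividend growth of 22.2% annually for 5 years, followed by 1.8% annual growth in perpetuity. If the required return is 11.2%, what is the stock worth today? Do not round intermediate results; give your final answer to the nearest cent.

11.06

D_1 = 0.56212
D_2 = 0.68691
D_3 = 0.83940
D_4 = 1.02575
D_5 = 1.25347
Terminal value at year 5: TV = D_5×(1+g_2)/(r−g_2) = 1.27603/0.094 = 13.57481
P_0 = D_1/(1+r)^1 + D_2/(1+r)^2 + D_3/(1+r)^3 + D_4/(1+r)^4 + D_5/(1+r)^5 + TV/(1+r)^5
    = 0.50550 + 0.55551 + 0.61046 + 0.67085 + 0.73721 + 7.98380 = 11.06333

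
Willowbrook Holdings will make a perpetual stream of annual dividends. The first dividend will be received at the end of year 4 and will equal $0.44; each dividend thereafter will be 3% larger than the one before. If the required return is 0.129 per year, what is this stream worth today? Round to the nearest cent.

Value at end of year 3: C₁ / (r − g) = $0.44 / (0.129 − 0.03) = $4.4444
Discount to today: PV = $4.4444 / (1 + 0.129)^3 = $4.4444 / 1.439070 = $3.09

$3.09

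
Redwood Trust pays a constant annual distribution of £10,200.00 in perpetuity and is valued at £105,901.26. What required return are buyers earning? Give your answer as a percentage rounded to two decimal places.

P = C/r ⇒ r = C/P = £10,200.00/£105,901.26 = 0.096316

9.63%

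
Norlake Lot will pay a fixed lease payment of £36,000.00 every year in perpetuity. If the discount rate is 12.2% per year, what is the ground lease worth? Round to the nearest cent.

Level perpetuity: PV = C / r = £36,000.00 / 0.122 = £295,081.97

£295081.97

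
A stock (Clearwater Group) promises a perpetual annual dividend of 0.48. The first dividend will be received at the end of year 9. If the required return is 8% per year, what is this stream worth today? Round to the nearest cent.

Value at end of year 8: C / r = 0.48 / 0.08 = 6.0000
Discount to today: PV = 6.0000 / (1 + 0.08)^8 = 6.0000 / 1.850930 = 3.24

3.24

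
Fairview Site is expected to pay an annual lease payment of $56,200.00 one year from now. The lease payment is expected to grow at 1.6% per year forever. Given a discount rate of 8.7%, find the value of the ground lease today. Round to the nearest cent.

$791549.30

Growing perpetuity: P = D₁ / (r − g) = $56,200.0000 / (0.087 − 0.016) = $791,549.30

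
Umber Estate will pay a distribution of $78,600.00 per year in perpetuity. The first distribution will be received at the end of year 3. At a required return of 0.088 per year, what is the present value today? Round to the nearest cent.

$754539.68

Value at end of year 2: C / r = $78,600.00 / 0.088 = $893,181.8182
Discount to today: PV = $893,181.8182 / (1 + 0.088)^2 = $893,181.8182 / 1.183744 = $754,539.68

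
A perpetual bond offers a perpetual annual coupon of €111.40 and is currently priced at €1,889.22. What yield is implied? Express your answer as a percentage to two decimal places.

5.90%

P = C/r ⇒ r = C/P = €111.40/€1,889.22 = 0.058966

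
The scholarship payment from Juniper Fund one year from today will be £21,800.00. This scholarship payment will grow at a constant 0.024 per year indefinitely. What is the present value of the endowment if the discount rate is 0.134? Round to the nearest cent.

£198181.82

Growing perpetuity: P = D₁ / (r − g) = £21,800.0000 / (0.134 − 0.024) = £198,181.82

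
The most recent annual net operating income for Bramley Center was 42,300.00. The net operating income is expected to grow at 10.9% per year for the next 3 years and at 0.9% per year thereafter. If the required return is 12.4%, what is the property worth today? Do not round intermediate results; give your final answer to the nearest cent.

D_1 = 46910.70000
D_2 = 52023.96630
D_3 = 57694.57863
Terminal value at year 3: TV = D_3×(1+g_2)/(r−g_2) = 58213.82983/0.115 = 506207.21595
P_0 = D_1/(1+r)^1 + D_2/(1+r)^2 + D_3/(1+r)^3 + TV/(1+r)^3
    = 41735.49822 + 41178.52983 + 40628.99429 + 356475.26292 = 480018.28526

480018.29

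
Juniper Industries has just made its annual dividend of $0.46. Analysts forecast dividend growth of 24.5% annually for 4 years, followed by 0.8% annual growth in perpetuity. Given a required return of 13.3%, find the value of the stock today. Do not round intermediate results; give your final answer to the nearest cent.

D_1 = 0.57270
D_2 = 0.71301
D_3 = 0.88770
D_4 = 1.10519
Terminal value at year 4: TV = D_4×(1+g_2)/(r−g_2) = 1.11403/0.125 = 8.91222
P_0 = D_1/(1+r)^1 + D_2/(1+r)^2 + D_3/(1+r)^3 + D_4/(1+r)^4 + TV/(1+r)^4
    = 0.50547 + 0.55544 + 0.61035 + 0.67068 + 5.40837 = 7.75030

$7.75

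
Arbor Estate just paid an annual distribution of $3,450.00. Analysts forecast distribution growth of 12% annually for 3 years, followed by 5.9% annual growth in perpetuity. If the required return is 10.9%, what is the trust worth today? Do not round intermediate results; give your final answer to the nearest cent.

D_1 = 3864.00000
D_2 = 4327.68000
D_3 = 4847.00160
Terminal value at year 3: TV = D_3×(1+g_2)/(r−g_2) = 5132.97469/0.05 = 102659.49389
P_0 = D_1/(1+r)^1 + D_2/(1+r)^2 + D_3/(1+r)^3 + TV/(1+r)^3
    = 3484.22002 + 3518.77946 + 3553.68169 + 75266.97819 = 85823.65936

$85823.66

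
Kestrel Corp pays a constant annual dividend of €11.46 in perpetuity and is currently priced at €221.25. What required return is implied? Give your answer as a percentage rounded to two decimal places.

P = C/r ⇒ r = C/P = €11.46/€221.25 = 0.051797

5.18%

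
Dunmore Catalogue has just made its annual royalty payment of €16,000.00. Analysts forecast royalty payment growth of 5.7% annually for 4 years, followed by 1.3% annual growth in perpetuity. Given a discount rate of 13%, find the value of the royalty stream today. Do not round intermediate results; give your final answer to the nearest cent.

€160364.83

D_1 = 16912.00000
D_2 = 17875.98400
D_3 = 18894.91509
D_4 = 19971.92525
Terminal value at year 4: TV = D_4×(1+g_2)/(r−g_2) = 20231.56028/0.117 = 172919.31860
P_0 = D_1/(1+r)^1 + D_2/(1+r)^2 + D_3/(1+r)^3 + D_4/(1+r)^4 + TV/(1+r)^4
    = 14966.37168 + 13999.51758 + 13095.12397 + 12249.15578 + 106054.65648 = 160364.82549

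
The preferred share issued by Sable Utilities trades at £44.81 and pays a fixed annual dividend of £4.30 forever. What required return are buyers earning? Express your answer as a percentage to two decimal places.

9.60%

P = C/r ⇒ r = C/P = £4.30/£44.81 = 0.095961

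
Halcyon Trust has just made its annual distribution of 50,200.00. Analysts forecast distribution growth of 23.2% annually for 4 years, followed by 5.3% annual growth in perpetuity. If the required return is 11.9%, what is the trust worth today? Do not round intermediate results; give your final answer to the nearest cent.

1433697.97

D_1 = 61846.40000
D_2 = 76194.76480
D_3 = 93871.95023
D_4 = 115650.24269
Terminal value at year 4: TV = D_4×(1+g_2)/(r−g_2) = 121779.70555/0.066 = 1845147.05379
P_0 = D_1/(1+r)^1 + D_2/(1+r)^2 + D_3/(1+r)^3 + D_4/(1+r)^4 + TV/(1+r)^4
    = 55269.34763 + 60850.61330 + 66995.49203 + 73760.89918 + 1176821.61877 = 1433697.97092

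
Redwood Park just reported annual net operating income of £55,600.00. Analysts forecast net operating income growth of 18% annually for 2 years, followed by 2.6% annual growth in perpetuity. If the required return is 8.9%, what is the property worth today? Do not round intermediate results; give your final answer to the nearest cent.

£1188665.06

D_1 = 65608.00000
D_2 = 77417.44000
Terminal value at year 2: TV = D_2×(1+g_2)/(r−g_2) = 79430.29344/0.063 = 1260798.30857
P_0 = D_1/(1+r)^1 + D_2/(1+r)^2 + TV/(1+r)^2
    = 60246.09734 + 65280.43605 + 1063138.52995 = 1188665.06333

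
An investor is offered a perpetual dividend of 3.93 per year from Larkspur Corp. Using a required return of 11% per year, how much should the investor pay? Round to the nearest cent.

35.73

Level perpetuity: PV = C / r = 3.93 / 0.11 = 35.73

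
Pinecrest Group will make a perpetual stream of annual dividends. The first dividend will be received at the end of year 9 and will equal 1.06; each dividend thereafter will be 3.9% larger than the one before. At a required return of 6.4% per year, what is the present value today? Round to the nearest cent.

Value at end of year 8: C₁ / (r − g) = 1.06 / (0.064 − 0.039) = 42.4000
Discount to today: PV = 42.4000 / (1 + 0.064)^8 = 42.4000 / 1.642605 = 25.81

25.81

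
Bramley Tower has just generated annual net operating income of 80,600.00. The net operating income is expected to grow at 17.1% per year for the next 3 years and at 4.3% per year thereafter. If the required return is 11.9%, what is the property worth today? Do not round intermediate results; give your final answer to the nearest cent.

D_1 = 94382.60000
D_2 = 110522.02460
D_3 = 129421.29081
Terminal value at year 3: TV = D_3×(1+g_2)/(r−g_2) = 134986.40631/0.076 = 1776136.92515
P_0 = D_1/(1+r)^1 + D_2/(1+r)^2 + D_3/(1+r)^3 + TV/(1+r)^3
    = 84345.48704 + 88265.02710 + 92366.70843 + 1267611.53809 = 1532588.76066

1532588.76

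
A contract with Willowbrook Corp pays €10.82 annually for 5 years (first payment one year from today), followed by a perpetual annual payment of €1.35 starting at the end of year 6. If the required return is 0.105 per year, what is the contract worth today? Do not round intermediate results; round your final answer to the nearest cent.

€48.30

PV of 5-year annuity: €10.82 × [1 − (1+0.105)^−5] / 0.105 = 40.49773
Perpetuity value at year 5: €1.35 / 0.105 = 12.85714
PV of perpetuity: 12.85714 / (1+0.105)^5 = 7.80428
Total PV = 40.49773 + 7.80428 = 48.30201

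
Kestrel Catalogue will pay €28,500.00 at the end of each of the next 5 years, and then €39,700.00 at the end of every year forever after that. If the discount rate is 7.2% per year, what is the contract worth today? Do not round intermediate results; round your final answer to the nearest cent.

€505711.55

PV of 5-year annuity: €28,500.00 × [1 − (1+0.072)^−5] / 0.072 = 116232.51588
Perpetuity value at year 5: €39,700.00 / 0.072 = 551388.88889
PV of perpetuity: 551388.88889 / (1+0.072)^5 = 389479.03343
Total PV = 116232.51588 + 389479.03343 = 505711.54931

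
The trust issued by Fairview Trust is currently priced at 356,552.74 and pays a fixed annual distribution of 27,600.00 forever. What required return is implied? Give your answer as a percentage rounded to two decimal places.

P = C/r ⇒ r = C/P = 27,600.00/356,552.74 = 0.077408

7.74%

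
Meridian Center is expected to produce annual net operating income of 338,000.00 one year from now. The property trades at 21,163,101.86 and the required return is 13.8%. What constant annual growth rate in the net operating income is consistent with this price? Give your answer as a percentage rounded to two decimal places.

P = D₁/(r−g) ⇒ g = r − D₁/P = 0.138 − 338,000.00/21,163,101.86 = 0.122029

12.20%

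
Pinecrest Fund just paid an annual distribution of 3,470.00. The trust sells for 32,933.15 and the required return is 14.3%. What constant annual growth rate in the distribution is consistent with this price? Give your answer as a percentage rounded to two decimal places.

3.40%

P = D₀(1+g)/(r−g) ⇒ P(r−g) = D₀(1+g) ⇒ g(P+D₀) = P·r − D₀
g = (P·r − D₀)/(P + D₀) = (32,933.15×0.143 − 3,470.00) / (32,933.15 + 3,470.00) = 0.034048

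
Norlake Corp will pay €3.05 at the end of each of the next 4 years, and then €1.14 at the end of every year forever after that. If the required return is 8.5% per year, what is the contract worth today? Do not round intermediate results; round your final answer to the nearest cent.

€19.67

PV of 4-year annuity: €3.05 × [1 − (1+0.085)^−4] / 0.085 = 9.99057
Perpetuity value at year 4: €1.14 / 0.085 = 13.41176
PV of perpetuity: 13.41176 / (1+0.085)^4 = 9.67758
Total PV = 9.99057 + 9.67758 = 19.66815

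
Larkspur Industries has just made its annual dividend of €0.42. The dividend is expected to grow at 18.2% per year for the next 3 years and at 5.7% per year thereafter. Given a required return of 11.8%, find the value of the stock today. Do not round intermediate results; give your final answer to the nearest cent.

€10.01

D_1 = 0.49644
D_2 = 0.58679
D_3 = 0.69359
Terminal value at year 3: TV = D_3×(1+g_2)/(r−g_2) = 0.73312/0.061 = 12.01841
P_0 = D_1/(1+r)^1 + D_2/(1+r)^2 + D_3/(1+r)^3 + TV/(1+r)^3
    = 0.44404 + 0.46946 + 0.49634 + 8.60046 = 10.01030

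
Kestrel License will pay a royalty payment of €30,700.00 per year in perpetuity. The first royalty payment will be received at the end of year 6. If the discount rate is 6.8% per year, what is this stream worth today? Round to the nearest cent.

Value at end of year 5: C / r = €30,700.00 / 0.068 = €451,470.5882
Discount to today: PV = €451,470.5882 / (1 + 0.068)^5 = €451,470.5882 / 1.389493 = €324,917.57

€324917.57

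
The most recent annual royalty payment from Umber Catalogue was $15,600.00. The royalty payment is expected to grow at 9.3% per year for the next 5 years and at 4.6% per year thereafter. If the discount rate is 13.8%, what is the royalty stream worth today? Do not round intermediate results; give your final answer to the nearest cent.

D_1 = 17050.80000
D_2 = 18636.52440
D_3 = 20369.72117
D_4 = 22264.10524
D_5 = 24334.66703
Terminal value at year 5: TV = D_5×(1+g_2)/(r−g_2) = 25454.06171/0.092 = 276674.58378
P_0 = D_1/(1+r)^1 + D_2/(1+r)^2 + D_3/(1+r)^3 + D_4/(1+r)^4 + D_5/(1+r)^5 + TV/(1+r)^5
    = 14983.12830 + 14390.64958 + 13821.59929 + 13275.05099 + 12750.11488 + 144963.26265 = 214183.80569

$214183.81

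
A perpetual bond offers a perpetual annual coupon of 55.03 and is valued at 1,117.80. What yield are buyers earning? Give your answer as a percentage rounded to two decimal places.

P = C/r ⇒ r = C/P = 55.03/1,117.80 = 0.049231

4.92%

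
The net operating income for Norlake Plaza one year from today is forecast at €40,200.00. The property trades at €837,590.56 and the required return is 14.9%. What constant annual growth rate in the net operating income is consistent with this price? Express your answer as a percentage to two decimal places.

P = D₁/(r−g) ⇒ g = r − D₁/P = 0.149 − €40,200.00/€837,590.56 = 0.101005

10.10%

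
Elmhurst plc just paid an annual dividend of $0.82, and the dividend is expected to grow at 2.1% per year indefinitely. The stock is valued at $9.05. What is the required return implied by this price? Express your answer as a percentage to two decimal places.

11.35%

D₁ = $0.82 × 1.021 = $0.8372
P = D₁/(r − g) ⇒ r = D₁/P + g = $0.8372/$9.05 + 0.021 = 0.092510 + 0.021 = 0.113510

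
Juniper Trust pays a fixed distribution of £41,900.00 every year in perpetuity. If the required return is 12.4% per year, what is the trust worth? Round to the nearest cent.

Level perpetuity: PV = C / r = £41,900.00 / 0.124 = £337,903.23

£337903.23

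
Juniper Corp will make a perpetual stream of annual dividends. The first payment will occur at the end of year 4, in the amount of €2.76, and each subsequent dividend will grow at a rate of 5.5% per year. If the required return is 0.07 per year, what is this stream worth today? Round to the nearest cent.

Value at end of year 3: C₁ / (r − g) = €2.76 / (0.07 − 0.055) = €184.0000
Discount to today: PV = €184.0000 / (1 + 0.07)^3 = €184.0000 / 1.225043 = €150.20

€150.20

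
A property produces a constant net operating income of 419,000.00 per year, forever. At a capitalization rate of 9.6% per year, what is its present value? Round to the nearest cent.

4364583.33

Level perpetuity: PV = C / r = 419,000.00 / 0.096 = 4,364,583.33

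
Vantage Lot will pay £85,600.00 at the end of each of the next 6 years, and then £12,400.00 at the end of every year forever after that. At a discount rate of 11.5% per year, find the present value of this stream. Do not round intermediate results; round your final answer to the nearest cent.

£413091.61

PV of 6-year annuity: £85,600.00 × [1 − (1+0.115)^−6] / 0.115 = 356977.16924
Perpetuity value at year 6: £12,400.00 / 0.115 = 107826.08696
PV of perpetuity: 107826.08696 / (1+0.115)^6 = 56114.44095
Total PV = 356977.16924 + 56114.44095 = 413091.61018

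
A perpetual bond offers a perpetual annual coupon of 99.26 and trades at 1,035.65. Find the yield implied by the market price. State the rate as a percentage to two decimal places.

P = C/r ⇒ r = C/P = 99.26/1,035.65 = 0.095843

9.58%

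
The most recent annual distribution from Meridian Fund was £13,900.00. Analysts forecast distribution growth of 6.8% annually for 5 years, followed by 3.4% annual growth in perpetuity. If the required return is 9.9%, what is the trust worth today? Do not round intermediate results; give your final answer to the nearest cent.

£255476.91

D_1 = 14845.20000
D_2 = 15854.67360
D_3 = 16932.79140
D_4 = 18084.22122
D_5 = 19313.94826
Terminal value at year 5: TV = D_5×(1+g_2)/(r−g_2) = 19970.62250/0.065 = 307240.34622
P_0 = D_1/(1+r)^1 + D_2/(1+r)^2 + D_3/(1+r)^3 + D_4/(1+r)^4 + D_5/(1+r)^5 + TV/(1+r)^5
    = 13507.91629 + 13126.89226 + 12756.61596 + 12396.78420 + 12047.10239 + 191641.59807 = 255476.90917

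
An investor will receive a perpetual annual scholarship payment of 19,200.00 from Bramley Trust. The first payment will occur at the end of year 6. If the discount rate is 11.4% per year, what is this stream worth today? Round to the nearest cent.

98168.11

Value at end of year 5: C / r = 19,200.00 / 0.114 = 168,421.0526
Discount to today: PV = 168,421.0526 / (1 + 0.114)^5 = 168,421.0526 / 1.715639 = 98,168.11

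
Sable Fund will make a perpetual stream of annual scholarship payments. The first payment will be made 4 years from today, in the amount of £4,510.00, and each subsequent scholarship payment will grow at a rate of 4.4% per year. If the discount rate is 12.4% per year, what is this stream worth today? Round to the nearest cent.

£39699.74

Value at end of year 3: C₁ / (r − g) = £4,510.00 / (0.124 − 0.044) = £56,375.0000
Discount to today: PV = £56,375.0000 / (1 + 0.124)^3 = £56,375.0000 / 1.420035 = £39,699.74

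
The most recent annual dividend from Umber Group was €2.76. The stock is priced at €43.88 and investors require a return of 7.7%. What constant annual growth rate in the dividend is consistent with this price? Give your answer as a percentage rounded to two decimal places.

1.33%

P = D₀(1+g)/(r−g) ⇒ P(r−g) = D₀(1+g) ⇒ g(P+D₀) = P·r − D₀
g = (P·r − D₀)/(P + D₀) = (€43.88×0.077 − €2.76) / (€43.88 + €2.76) = 0.013267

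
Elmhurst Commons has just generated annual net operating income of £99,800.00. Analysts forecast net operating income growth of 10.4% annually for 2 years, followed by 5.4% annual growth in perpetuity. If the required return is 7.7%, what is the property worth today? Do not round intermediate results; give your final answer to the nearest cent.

D_1 = 110179.20000
D_2 = 121637.83680
Terminal value at year 2: TV = D_2×(1+g_2)/(r−g_2) = 128206.27999/0.023 = 5574186.08640
P_0 = D_1/(1+r)^1 + D_2/(1+r)^2 + TV/(1+r)^2
    = 102301.94986 + 104866.62270 + 4805626.97062 = 5012795.54318

£5012795.54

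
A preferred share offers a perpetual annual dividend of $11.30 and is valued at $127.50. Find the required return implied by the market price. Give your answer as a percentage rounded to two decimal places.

P = C/r ⇒ r = C/P = $11.30/$127.50 = 0.088627

8.86%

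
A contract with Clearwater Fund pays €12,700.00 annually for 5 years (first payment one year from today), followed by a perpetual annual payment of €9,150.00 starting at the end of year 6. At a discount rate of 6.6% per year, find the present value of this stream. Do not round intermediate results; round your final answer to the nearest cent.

€153349.30

PV of 5-year annuity: €12,700.00 × [1 − (1+0.066)^−5] / 0.066 = 52634.99656
Perpetuity value at year 5: €9,150.00 / 0.066 = 138636.36364
PV of perpetuity: 138636.36364 / (1+0.066)^5 = 100714.29919
Total PV = 52634.99656 + 100714.29919 = 153349.29575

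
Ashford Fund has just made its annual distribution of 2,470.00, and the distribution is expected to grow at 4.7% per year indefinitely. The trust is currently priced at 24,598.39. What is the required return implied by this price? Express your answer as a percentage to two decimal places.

D₁ = 2,470.00 × 1.047 = 2,586.0900
P = D₁/(r − g) ⇒ r = D₁/P + g = 2,586.0900/24,598.39 + 0.047 = 0.105132 + 0.047 = 0.152132

15.21%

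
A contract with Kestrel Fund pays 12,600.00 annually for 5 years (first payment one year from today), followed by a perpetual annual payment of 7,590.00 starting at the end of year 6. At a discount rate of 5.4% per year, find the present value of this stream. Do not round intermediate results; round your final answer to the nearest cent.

162008.48

PV of 5-year annuity: 12,600.00 × [1 − (1+0.054)^−5] / 0.054 = 53953.45260
Perpetuity value at year 5: 7,590.00 / 0.054 = 140555.55556
PV of perpetuity: 140555.55556 / (1+0.054)^5 = 108055.02339
Total PV = 53953.45260 + 108055.02339 = 162008.47600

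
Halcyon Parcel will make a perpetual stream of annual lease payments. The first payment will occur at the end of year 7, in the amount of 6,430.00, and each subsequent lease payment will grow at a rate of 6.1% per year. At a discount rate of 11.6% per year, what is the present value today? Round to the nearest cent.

Value at end of year 6: C₁ / (r − g) = 6,430.00 / (0.116 − 0.061) = 116,909.0909
Discount to today: PV = 116,909.0909 / (1 + 0.116)^6 = 116,909.0909 / 1.931902 = 60,515.01

60515.01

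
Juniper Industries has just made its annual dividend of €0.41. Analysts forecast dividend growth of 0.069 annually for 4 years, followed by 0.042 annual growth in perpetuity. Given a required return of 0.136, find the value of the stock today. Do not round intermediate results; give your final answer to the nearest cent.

D_1 = 0.43829
D_2 = 0.46853
D_3 = 0.50086
D_4 = 0.53542
Terminal value at year 4: TV = D_4×(1+g_2)/(r−g_2) = 0.55791/0.094 = 5.93519
P_0 = D_1/(1+r)^1 + D_2/(1+r)^2 + D_3/(1+r)^3 + D_4/(1+r)^4 + TV/(1+r)^4
    = 0.38582 + 0.36306 + 0.34165 + 0.32150 + 3.56386 = 4.97590

€4.98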